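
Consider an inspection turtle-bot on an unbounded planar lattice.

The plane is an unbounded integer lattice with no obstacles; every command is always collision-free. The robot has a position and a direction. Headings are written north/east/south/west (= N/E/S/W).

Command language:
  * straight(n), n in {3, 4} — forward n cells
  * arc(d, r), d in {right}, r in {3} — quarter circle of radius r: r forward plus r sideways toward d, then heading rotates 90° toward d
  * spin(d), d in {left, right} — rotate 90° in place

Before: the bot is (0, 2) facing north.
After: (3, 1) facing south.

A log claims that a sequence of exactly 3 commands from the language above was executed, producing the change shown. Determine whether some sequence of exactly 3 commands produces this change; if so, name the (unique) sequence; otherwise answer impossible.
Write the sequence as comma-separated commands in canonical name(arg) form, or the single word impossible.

key: position moved to (3,1) AND the heading swung to S — translation plus rotation needed
t0: (0, 2) facing north
step 1 (arc(right, 3)): (3, 5) facing east
step 2 (spin(right)): (3, 5) facing south
step 3 (straight(4)): (3, 1) facing south
all 125 alternatives checked — unique.

arc(right, 3), spin(right), straight(4)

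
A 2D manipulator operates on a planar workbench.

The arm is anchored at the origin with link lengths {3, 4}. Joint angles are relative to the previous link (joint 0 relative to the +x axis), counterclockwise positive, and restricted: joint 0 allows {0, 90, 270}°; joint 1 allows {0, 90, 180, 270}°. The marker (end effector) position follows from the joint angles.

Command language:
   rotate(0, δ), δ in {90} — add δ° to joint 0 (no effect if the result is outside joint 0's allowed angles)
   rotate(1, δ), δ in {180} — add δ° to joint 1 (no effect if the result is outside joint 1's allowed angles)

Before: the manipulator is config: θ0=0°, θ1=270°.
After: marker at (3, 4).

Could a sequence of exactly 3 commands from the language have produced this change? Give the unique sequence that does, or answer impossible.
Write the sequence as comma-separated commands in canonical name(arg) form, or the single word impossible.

rotate(1, 180), rotate(1, 180), rotate(1, 180)

initial: config: θ0=0°, θ1=270°
1. rotate(1, 180) → config: θ0=0°, θ1=90°
2. rotate(1, 180) → config: θ0=0°, θ1=270°
3. rotate(1, 180) → config: θ0=0°, θ1=90°
no rival 3-sequence matches.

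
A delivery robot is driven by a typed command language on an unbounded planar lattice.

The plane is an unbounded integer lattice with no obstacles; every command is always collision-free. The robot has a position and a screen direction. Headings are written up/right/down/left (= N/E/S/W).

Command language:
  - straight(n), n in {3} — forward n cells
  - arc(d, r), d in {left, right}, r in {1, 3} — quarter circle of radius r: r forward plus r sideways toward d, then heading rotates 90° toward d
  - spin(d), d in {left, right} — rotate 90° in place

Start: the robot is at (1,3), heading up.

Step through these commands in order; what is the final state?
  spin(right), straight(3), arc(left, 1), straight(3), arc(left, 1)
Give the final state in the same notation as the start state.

initial: at (1,3), heading up
1. spin(right) → at (1,3), heading right
2. straight(3) → at (4,3), heading right
3. arc(left, 1) → at (5,4), heading up
4. straight(3) → at (5,7), heading up
5. arc(left, 1) → at (4,8), heading left

at (4,8), heading left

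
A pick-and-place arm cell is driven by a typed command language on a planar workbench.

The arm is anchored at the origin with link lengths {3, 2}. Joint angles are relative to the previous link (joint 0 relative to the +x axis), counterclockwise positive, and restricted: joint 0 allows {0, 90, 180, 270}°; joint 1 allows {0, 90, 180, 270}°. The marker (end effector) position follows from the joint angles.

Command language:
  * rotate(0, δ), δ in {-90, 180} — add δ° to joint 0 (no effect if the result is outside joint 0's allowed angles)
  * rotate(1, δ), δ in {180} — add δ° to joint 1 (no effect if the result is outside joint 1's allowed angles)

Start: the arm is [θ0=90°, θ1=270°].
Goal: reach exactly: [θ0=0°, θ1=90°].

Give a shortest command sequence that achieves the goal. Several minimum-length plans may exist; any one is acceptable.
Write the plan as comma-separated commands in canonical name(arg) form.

rotate(1, 180), rotate(0, -90)

start: [θ0=90°, θ1=270°]
step 1 (rotate(1, 180)): [θ0=90°, θ1=90°]
step 2 (rotate(0, -90)): [θ0=0°, θ1=90°]
no 1-step plan works, so 2 is optimal.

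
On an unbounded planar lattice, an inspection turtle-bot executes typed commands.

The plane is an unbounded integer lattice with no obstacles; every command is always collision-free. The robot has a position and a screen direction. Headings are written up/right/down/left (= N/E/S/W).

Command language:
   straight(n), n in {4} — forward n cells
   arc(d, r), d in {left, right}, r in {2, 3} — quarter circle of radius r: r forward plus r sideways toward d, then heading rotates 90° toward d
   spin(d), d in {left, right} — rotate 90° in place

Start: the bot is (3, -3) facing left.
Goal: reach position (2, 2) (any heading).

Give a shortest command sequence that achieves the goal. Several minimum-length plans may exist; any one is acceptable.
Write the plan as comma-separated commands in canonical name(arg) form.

from: (3, -3) facing left
t=1 arc(right, 3) ⇒ (0, 0) facing up
t=2 arc(right, 2) ⇒ (2, 2) facing right
no 1-step plan works, so 2 is optimal.

arc(right, 3), arc(right, 2)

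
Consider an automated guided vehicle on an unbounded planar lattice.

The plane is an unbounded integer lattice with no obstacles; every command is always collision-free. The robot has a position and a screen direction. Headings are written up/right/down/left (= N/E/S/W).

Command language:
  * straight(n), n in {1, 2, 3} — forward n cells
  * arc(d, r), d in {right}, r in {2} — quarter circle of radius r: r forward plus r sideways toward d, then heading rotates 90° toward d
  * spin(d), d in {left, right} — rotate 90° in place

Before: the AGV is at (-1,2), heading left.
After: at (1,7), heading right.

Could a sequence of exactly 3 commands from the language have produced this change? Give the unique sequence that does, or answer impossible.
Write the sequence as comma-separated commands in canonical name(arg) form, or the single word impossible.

key: order matters: swapping spin(right) and arc(right, 2) lands elsewhere
initial: at (-1,2), heading left
t=1 spin(right) ⇒ at (-1,2), heading up
t=2 straight(3) ⇒ at (-1,5), heading up
t=3 arc(right, 2) ⇒ at (1,7), heading right
uniquely the one of 216 3-step routes that fits.

spin(right), straight(3), arc(right, 2)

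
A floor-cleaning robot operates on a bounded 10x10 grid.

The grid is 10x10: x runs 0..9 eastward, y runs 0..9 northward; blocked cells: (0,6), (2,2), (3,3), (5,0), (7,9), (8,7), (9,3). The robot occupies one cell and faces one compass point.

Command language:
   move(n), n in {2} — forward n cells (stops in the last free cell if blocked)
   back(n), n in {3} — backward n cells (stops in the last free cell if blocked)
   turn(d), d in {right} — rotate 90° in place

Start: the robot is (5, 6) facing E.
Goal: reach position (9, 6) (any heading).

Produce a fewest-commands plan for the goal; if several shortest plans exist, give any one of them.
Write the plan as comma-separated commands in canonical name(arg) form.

move(2), move(2)

initial: (5, 6) facing E
step 1 (move(2)): (7, 6) facing E
step 2 (move(2)): (9, 6) facing E
minimal: 2 command(s), checked below 2.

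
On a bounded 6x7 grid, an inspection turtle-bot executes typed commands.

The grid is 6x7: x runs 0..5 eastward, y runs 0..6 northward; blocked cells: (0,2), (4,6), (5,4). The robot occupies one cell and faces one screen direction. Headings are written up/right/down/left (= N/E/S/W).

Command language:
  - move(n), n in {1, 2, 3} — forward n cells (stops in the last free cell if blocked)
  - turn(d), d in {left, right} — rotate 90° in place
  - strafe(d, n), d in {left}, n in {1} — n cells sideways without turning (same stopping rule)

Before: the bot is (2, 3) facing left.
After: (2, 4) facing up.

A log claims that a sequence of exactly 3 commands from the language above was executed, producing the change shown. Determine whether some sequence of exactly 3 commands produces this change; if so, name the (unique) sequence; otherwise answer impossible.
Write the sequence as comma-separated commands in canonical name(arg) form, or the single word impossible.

strafe(left, 1), turn(right), move(2)

key: position moved to (2,4) AND the heading swung to N — translation plus rotation needed
t0: (2, 3) facing left
[1] after strafe(left, 1): (2, 2) facing left
[2] after turn(right): (2, 2) facing up
[3] after move(2): (2, 4) facing up
all 216 alternatives checked — unique.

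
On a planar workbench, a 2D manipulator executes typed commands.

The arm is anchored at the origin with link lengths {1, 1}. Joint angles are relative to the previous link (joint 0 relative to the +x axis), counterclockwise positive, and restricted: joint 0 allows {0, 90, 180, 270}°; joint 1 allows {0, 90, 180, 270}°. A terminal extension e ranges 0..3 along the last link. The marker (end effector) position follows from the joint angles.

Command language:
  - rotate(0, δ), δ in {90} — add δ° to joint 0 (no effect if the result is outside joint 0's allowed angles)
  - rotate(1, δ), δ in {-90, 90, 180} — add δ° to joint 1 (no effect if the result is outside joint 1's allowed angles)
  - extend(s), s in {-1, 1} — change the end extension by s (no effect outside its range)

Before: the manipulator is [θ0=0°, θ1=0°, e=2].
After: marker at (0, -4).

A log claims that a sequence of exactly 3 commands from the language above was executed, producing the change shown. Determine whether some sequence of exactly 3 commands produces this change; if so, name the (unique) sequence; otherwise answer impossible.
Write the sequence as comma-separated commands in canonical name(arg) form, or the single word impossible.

start: [θ0=0°, θ1=0°, e=2]
[1] after rotate(0, 90): [θ0=90°, θ1=0°, e=2]
[2] after rotate(0, 90): [θ0=180°, θ1=0°, e=2]
[3] after rotate(0, 90): [θ0=270°, θ1=0°, e=2]
all 216 alternatives checked — unique.

rotate(0, 90), rotate(0, 90), rotate(0, 90)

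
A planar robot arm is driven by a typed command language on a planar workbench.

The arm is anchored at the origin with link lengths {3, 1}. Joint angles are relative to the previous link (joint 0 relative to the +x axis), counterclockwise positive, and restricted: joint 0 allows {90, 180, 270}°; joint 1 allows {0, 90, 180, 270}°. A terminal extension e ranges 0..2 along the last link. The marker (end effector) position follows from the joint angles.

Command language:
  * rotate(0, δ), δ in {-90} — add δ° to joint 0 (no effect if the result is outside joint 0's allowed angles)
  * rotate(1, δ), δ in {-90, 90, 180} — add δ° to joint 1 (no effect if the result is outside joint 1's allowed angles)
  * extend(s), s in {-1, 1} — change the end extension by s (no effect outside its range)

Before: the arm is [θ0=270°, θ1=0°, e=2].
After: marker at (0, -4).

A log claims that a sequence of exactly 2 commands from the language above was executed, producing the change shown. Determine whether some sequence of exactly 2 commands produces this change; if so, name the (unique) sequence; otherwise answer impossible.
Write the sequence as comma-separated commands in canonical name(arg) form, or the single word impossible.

extend(-1), extend(-1)

initial: [θ0=270°, θ1=0°, e=2]
[1] after extend(-1): [θ0=270°, θ1=0°, e=1]
[2] after extend(-1): [θ0=270°, θ1=0°, e=0]
uniquely the one of 36 2-step routes that fits.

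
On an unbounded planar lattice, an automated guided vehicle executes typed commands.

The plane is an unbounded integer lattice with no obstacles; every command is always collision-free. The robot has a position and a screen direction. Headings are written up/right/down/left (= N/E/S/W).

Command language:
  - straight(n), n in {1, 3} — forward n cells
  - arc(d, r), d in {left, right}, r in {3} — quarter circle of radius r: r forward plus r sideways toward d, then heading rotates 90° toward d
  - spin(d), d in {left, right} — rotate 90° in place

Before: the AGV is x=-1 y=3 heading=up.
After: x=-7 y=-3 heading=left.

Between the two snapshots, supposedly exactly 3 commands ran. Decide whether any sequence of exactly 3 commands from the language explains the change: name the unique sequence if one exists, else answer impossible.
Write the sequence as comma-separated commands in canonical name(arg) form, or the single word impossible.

spin(left), arc(left, 3), arc(right, 3)

key: running arc(right, 3) before spin(left) would end elsewhere — order is forced
start: x=-1 y=3 heading=up
[1] after spin(left): x=-1 y=3 heading=left
[2] after arc(left, 3): x=-4 y=0 heading=down
[3] after arc(right, 3): x=-7 y=-3 heading=left
all 216 alternatives checked — unique.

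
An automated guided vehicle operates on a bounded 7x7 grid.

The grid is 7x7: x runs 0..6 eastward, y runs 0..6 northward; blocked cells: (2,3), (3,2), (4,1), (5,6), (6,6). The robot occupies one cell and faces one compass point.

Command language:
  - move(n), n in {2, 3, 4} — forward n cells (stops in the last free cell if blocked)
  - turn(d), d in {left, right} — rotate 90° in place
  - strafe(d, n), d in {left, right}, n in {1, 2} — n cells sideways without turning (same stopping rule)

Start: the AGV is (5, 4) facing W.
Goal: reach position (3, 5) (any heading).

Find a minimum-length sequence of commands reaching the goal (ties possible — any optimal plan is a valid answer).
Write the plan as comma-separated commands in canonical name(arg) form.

initial: (5, 4) facing W
1. strafe(right, 1) → (5, 5) facing W
2. move(2) → (3, 5) facing W
no 1-step plan works, so 2 is optimal.

strafe(right, 1), move(2)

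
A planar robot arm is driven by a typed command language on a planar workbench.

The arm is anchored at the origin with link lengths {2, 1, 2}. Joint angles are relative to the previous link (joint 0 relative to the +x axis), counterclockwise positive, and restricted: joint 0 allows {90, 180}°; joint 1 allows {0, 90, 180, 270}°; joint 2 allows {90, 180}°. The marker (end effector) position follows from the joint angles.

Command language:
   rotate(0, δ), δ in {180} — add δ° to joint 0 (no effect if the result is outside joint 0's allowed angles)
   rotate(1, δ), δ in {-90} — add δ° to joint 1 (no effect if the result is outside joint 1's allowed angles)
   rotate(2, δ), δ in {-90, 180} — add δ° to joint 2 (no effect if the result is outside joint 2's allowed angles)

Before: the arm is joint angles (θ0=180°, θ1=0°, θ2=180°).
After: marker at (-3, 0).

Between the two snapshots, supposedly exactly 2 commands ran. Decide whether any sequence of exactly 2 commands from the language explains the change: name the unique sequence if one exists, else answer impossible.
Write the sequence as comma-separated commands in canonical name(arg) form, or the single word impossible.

begin: joint angles (θ0=180°, θ1=0°, θ2=180°)
t=1 rotate(1, -90) ⇒ joint angles (θ0=180°, θ1=270°, θ2=180°)
t=2 rotate(1, -90) ⇒ joint angles (θ0=180°, θ1=180°, θ2=180°)
no other 2-command option fits: unique.

rotate(1, -90), rotate(1, -90)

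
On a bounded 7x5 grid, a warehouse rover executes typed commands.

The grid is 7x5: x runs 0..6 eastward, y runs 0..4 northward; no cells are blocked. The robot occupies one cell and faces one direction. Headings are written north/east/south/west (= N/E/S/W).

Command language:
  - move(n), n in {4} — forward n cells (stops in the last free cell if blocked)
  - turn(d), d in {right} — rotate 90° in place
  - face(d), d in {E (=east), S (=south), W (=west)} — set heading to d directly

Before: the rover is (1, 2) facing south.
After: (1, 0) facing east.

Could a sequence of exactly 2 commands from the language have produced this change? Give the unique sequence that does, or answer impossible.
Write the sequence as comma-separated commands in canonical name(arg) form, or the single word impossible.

move(4), face(E)

key: move(4) runs into the grid edge before its full distance
start: (1, 2) facing south
t=1 move(4) ⇒ (1, 0) facing south
t=2 face(E) ⇒ (1, 0) facing east
all 25 alternatives checked — unique.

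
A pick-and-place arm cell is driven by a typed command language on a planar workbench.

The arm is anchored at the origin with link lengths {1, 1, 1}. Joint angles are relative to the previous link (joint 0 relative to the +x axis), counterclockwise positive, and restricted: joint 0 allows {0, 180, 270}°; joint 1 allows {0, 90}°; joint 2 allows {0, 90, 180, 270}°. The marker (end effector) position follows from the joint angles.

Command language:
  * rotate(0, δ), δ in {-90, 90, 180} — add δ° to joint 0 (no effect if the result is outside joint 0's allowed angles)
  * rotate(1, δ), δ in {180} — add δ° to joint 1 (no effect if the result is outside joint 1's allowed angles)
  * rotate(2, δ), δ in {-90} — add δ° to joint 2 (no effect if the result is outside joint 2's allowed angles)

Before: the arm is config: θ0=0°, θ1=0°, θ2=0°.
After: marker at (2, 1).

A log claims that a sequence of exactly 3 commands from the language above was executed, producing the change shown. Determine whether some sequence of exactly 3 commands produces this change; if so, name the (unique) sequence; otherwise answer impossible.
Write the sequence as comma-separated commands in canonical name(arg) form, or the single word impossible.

t0: config: θ0=0°, θ1=0°, θ2=0°
1. rotate(2, -90) → config: θ0=0°, θ1=0°, θ2=270°
2. rotate(2, -90) → config: θ0=0°, θ1=0°, θ2=180°
3. rotate(2, -90) → config: θ0=0°, θ1=0°, θ2=90°
all 125 alternatives checked — unique.

rotate(2, -90), rotate(2, -90), rotate(2, -90)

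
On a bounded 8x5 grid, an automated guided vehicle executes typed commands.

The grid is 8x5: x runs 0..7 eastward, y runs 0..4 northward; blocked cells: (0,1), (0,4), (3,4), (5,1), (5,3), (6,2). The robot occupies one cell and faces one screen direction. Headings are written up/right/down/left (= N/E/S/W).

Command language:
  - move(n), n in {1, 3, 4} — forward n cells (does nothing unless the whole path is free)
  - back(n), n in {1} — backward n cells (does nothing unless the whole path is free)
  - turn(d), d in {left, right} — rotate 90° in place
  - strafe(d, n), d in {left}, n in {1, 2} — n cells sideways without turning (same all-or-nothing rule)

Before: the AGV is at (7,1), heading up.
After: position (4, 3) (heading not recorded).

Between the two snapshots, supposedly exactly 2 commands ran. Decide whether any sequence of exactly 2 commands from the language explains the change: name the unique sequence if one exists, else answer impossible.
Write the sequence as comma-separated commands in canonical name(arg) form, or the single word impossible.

every 2-command combo misses the target.

impossible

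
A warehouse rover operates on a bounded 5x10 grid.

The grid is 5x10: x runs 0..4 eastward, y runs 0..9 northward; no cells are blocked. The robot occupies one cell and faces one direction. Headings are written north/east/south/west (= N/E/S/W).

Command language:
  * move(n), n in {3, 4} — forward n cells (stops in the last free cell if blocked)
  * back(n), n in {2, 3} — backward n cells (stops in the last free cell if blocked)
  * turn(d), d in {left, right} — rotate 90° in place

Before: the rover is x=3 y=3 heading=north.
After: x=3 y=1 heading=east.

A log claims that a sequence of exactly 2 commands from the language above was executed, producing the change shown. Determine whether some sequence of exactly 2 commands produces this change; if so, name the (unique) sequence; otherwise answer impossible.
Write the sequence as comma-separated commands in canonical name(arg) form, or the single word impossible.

back(2), turn(right)

key: cell and facing (now E) both changed — the 2 commands mix motion and turning
start: x=3 y=3 heading=north
1. back(2) → x=3 y=1 heading=north
2. turn(right) → x=3 y=1 heading=east
no other 2-command option fits: unique.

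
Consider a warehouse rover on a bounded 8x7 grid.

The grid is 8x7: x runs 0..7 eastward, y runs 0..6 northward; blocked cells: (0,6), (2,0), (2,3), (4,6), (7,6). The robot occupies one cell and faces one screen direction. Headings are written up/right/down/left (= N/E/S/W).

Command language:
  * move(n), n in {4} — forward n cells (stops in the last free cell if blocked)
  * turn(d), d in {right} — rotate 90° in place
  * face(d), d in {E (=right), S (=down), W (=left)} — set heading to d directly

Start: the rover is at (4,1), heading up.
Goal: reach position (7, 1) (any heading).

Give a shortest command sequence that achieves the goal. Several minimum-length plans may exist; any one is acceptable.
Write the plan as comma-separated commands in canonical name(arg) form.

initial: at (4,1), heading up
1. turn(right) → at (4,1), heading right
2. move(4) → at (7,1), heading right
no 1-step plan works, so 2 is optimal.

turn(right), move(4)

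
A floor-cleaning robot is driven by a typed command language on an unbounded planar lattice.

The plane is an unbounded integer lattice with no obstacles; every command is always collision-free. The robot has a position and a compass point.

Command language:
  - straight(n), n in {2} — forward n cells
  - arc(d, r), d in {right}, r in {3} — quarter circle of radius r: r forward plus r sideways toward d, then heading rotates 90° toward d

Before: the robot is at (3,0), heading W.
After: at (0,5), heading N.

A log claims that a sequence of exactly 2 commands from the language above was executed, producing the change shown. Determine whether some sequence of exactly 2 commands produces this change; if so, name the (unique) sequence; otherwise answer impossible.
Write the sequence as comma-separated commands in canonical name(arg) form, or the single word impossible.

key: running straight(2) before arc(right, 3) would end elsewhere — order is forced
from: at (3,0), heading W
t=1 arc(right, 3) ⇒ at (0,3), heading N
t=2 straight(2) ⇒ at (0,5), heading N
no other 2-command option fits: unique.

arc(right, 3), straight(2)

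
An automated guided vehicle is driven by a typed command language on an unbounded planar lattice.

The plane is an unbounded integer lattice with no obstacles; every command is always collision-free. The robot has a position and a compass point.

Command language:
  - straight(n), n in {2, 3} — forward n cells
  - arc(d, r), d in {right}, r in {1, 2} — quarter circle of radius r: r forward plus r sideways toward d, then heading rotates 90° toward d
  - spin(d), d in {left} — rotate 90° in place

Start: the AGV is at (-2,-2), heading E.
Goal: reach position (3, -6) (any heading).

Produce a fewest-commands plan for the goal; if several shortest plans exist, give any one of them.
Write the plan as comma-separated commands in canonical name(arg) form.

straight(3), arc(right, 2), straight(2)

begin: at (-2,-2), heading E
step 1 (straight(3)): at (1,-2), heading E
step 2 (arc(right, 2)): at (3,-4), heading S
step 3 (straight(2)): at (3,-6), heading S
no 2-step plan works, so 3 is optimal.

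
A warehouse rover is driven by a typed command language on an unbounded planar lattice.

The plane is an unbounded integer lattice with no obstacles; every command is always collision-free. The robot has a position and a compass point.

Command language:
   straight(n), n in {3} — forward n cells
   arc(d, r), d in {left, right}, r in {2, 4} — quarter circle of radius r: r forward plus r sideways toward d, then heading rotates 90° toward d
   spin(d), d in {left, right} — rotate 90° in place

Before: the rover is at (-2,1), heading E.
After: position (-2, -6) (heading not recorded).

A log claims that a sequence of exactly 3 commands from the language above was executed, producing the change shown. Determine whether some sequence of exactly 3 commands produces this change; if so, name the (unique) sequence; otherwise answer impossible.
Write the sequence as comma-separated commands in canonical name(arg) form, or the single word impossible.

arc(right, 2), straight(3), arc(right, 2)

begin: at (-2,1), heading E
step 1 (arc(right, 2)): at (0,-1), heading S
step 2 (straight(3)): at (0,-4), heading S
step 3 (arc(right, 2)): at (-2,-6), heading W
all 343 alternatives checked — unique.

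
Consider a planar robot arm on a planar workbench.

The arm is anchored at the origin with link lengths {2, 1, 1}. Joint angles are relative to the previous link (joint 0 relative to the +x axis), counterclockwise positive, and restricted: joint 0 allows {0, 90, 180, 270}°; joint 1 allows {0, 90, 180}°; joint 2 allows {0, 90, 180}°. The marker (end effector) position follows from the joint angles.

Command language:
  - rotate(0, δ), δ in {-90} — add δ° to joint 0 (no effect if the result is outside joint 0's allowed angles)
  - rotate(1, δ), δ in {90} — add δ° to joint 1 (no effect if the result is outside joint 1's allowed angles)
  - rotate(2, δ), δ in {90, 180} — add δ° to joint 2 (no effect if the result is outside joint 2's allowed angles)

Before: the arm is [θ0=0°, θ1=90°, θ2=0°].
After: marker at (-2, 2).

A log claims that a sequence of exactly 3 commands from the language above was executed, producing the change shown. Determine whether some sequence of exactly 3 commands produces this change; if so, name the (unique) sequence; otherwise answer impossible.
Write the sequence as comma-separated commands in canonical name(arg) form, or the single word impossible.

from: [θ0=0°, θ1=90°, θ2=0°]
t=1 rotate(0, -90) ⇒ [θ0=270°, θ1=90°, θ2=0°]
t=2 rotate(0, -90) ⇒ [θ0=180°, θ1=90°, θ2=0°]
t=3 rotate(0, -90) ⇒ [θ0=90°, θ1=90°, θ2=0°]
uniquely the one of 64 3-step routes that fits.

rotate(0, -90), rotate(0, -90), rotate(0, -90)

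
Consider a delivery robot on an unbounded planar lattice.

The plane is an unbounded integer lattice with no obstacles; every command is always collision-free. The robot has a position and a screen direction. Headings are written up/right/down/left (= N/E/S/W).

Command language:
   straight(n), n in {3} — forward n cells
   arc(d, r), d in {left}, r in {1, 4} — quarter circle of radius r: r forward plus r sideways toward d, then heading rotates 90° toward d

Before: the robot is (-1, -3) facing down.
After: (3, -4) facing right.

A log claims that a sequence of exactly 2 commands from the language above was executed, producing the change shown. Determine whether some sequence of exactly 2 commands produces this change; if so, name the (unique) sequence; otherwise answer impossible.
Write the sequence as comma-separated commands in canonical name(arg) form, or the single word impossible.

key: running straight(3) before arc(left, 1) would end elsewhere — order is forced
start: (-1, -3) facing down
step 1 (arc(left, 1)): (0, -4) facing right
step 2 (straight(3)): (3, -4) facing right
no other 2-command option fits: unique.

arc(left, 1), straight(3)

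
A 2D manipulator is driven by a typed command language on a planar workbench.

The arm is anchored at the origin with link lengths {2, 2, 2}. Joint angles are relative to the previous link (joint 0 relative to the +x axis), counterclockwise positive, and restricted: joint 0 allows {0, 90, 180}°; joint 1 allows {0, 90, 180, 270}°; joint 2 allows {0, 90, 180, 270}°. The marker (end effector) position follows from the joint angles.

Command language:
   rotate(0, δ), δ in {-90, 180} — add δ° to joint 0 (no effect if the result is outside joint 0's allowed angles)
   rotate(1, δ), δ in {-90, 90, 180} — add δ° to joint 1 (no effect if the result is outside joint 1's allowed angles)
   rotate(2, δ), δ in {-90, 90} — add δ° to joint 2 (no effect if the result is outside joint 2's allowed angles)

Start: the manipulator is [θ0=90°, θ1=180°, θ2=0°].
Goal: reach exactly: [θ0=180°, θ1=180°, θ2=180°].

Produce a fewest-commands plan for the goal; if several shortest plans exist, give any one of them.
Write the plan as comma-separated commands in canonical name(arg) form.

from: [θ0=90°, θ1=180°, θ2=0°]
1. rotate(2, -90) → [θ0=90°, θ1=180°, θ2=270°]
2. rotate(2, -90) → [θ0=90°, θ1=180°, θ2=180°]
3. rotate(0, -90) → [θ0=0°, θ1=180°, θ2=180°]
4. rotate(0, 180) → [θ0=180°, θ1=180°, θ2=180°]
no 3-step plan works, so 4 is optimal.

rotate(2, -90), rotate(2, -90), rotate(0, -90), rotate(0, 180)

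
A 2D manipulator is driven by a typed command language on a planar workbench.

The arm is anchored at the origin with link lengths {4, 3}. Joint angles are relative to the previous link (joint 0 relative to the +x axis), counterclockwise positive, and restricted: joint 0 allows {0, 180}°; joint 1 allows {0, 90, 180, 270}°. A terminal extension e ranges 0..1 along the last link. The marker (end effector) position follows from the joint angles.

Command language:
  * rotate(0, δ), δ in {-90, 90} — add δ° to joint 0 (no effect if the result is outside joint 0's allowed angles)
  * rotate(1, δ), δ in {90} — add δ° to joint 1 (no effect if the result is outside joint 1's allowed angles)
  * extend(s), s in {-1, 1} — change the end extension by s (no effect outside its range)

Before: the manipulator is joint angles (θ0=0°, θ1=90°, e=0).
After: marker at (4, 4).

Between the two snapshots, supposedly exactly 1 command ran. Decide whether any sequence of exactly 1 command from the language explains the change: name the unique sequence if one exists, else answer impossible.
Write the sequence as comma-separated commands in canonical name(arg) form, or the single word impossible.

extend(1)

t0: joint angles (θ0=0°, θ1=90°, e=0)
step 1 (extend(1)): joint angles (θ0=0°, θ1=90°, e=1)
all 5 alternatives checked — unique.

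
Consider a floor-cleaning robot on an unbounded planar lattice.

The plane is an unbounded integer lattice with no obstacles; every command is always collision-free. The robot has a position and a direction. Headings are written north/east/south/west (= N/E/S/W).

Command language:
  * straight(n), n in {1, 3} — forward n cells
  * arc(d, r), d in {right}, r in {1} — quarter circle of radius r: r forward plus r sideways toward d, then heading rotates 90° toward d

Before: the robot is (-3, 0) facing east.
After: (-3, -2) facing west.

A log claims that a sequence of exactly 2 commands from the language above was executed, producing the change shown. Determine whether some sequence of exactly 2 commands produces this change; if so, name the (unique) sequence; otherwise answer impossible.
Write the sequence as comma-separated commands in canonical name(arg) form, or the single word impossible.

key: position moved to (-3,-2) AND the heading swung to W — translation plus rotation needed
begin: (-3, 0) facing east
[1] after arc(right, 1): (-2, -1) facing south
[2] after arc(right, 1): (-3, -2) facing west
uniquely the one of 9 2-step routes that fits.

arc(right, 1), arc(right, 1)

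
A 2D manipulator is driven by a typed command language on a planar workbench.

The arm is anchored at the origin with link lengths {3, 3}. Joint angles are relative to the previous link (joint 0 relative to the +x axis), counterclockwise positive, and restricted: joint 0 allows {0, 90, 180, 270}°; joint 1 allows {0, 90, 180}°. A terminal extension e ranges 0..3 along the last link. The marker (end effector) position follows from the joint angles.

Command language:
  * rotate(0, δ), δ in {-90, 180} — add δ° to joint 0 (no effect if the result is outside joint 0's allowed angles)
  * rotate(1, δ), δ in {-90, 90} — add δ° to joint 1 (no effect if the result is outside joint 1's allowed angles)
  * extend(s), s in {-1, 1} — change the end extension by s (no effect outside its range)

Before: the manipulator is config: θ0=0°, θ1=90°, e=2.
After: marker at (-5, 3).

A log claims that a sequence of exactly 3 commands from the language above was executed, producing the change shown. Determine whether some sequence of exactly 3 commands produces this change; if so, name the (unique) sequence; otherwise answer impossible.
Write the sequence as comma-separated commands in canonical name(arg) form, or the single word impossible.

start: config: θ0=0°, θ1=90°, e=2
t=1 rotate(0, -90) ⇒ config: θ0=270°, θ1=90°, e=2
t=2 rotate(0, -90) ⇒ config: θ0=180°, θ1=90°, e=2
t=3 rotate(0, -90) ⇒ config: θ0=90°, θ1=90°, e=2
uniquely the one of 216 3-step routes that fits.

rotate(0, -90), rotate(0, -90), rotate(0, -90)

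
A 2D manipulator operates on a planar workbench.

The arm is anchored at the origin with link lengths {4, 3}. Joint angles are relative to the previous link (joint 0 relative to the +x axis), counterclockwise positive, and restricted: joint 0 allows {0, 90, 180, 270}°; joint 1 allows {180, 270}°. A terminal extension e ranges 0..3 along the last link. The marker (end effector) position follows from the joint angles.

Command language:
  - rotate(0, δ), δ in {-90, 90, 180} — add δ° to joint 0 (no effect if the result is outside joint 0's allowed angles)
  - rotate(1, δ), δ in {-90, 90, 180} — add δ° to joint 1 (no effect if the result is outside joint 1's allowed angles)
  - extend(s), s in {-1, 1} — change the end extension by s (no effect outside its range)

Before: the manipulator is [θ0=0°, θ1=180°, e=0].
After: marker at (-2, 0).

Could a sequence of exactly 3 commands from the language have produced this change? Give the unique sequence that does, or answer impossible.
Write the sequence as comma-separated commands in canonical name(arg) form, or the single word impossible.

extend(1), extend(1), extend(1)

start: [θ0=0°, θ1=180°, e=0]
step 1 (extend(1)): [θ0=0°, θ1=180°, e=1]
step 2 (extend(1)): [θ0=0°, θ1=180°, e=2]
step 3 (extend(1)): [θ0=0°, θ1=180°, e=3]
no other 3-command option fits: unique.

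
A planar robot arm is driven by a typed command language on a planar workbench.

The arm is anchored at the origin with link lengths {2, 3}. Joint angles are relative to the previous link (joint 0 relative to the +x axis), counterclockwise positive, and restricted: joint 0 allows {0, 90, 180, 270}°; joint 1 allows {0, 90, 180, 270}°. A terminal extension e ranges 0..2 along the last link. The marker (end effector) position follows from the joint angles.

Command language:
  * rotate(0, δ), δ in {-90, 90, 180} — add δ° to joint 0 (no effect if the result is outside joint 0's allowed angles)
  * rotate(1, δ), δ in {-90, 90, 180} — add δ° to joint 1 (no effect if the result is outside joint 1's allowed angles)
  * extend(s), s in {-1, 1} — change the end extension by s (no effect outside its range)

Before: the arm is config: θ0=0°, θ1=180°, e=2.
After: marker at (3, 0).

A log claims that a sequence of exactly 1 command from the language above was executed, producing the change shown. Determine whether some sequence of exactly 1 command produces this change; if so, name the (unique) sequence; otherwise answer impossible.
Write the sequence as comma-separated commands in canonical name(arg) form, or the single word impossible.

rotate(0, 180)

from: config: θ0=0°, θ1=180°, e=2
step 1 (rotate(0, 180)): config: θ0=180°, θ1=180°, e=2
uniquely the one of 8 1-step routes that fits.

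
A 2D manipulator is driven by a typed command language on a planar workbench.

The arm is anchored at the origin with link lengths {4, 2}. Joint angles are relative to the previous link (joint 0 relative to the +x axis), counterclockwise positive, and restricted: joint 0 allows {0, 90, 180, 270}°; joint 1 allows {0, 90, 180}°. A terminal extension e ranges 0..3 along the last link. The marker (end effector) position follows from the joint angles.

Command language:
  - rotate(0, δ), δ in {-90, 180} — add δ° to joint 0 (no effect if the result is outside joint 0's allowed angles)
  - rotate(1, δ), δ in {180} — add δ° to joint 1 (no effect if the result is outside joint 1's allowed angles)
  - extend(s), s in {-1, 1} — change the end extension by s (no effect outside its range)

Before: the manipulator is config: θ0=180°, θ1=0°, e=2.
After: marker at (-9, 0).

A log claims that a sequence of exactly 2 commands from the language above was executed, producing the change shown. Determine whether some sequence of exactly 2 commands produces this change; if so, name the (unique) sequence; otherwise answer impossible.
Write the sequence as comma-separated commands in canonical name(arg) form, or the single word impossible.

extend(1), extend(1)

begin: config: θ0=180°, θ1=0°, e=2
[1] after extend(1): config: θ0=180°, θ1=0°, e=3
[2] after extend(1): config: θ0=180°, θ1=0°, e=3
uniquely the one of 25 2-step routes that fits.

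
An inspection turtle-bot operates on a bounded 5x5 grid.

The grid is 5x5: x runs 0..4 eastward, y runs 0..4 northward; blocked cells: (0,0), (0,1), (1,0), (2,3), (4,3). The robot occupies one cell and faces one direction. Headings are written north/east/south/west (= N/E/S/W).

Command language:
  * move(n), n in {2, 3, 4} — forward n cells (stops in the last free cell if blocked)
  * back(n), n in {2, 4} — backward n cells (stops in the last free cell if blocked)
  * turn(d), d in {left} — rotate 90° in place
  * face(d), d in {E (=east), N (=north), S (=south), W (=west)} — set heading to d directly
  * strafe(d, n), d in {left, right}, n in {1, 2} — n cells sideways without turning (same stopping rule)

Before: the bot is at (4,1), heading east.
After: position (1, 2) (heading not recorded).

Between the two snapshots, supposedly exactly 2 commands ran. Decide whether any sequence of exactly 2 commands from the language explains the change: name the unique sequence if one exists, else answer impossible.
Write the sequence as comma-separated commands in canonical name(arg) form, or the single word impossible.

key: back(4) is stopped early by the blocked cell at (0,1)
t0: at (4,1), heading east
1. back(4) → at (1,1), heading east
2. strafe(left, 1) → at (1,2), heading east
no rival 2-sequence matches.

back(4), strafe(left, 1)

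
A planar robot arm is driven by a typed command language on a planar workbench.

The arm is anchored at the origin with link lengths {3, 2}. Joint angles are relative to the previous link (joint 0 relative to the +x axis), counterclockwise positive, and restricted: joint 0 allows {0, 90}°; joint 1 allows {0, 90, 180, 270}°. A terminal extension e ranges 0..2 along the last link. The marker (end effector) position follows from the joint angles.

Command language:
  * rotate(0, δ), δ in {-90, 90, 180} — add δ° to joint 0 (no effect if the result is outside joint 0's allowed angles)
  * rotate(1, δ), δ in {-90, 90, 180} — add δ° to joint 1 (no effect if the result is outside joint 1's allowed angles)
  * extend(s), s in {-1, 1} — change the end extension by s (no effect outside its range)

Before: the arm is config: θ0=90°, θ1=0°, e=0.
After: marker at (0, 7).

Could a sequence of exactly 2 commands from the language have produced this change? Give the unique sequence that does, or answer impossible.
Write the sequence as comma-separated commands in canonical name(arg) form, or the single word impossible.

extend(1), extend(1)

from: config: θ0=90°, θ1=0°, e=0
step 1 (extend(1)): config: θ0=90°, θ1=0°, e=1
step 2 (extend(1)): config: θ0=90°, θ1=0°, e=2
all 64 alternatives checked — unique.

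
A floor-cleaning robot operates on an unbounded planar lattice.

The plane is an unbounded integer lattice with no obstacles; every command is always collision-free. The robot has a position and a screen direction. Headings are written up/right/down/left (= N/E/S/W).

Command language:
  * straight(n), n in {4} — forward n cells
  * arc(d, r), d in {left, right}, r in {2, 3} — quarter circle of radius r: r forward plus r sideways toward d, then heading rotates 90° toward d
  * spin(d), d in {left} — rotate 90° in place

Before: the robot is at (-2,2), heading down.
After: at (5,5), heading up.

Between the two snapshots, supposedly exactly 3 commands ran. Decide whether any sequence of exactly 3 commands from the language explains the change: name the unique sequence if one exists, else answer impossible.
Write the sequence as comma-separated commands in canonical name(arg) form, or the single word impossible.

key: order matters: swapping spin(left) and arc(left, 3) lands elsewhere
initial: at (-2,2), heading down
t=1 spin(left) ⇒ at (-2,2), heading right
t=2 straight(4) ⇒ at (2,2), heading right
t=3 arc(left, 3) ⇒ at (5,5), heading up
all 216 alternatives checked — unique.

spin(left), straight(4), arc(left, 3)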